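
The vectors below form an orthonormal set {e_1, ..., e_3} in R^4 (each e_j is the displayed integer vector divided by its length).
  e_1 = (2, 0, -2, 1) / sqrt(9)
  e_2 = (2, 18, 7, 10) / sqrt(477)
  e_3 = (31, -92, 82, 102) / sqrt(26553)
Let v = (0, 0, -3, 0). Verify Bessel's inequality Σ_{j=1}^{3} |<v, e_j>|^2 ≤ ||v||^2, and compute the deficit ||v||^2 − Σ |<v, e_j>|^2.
Σ |<v, e_j>|^2 = 1203/167; ||v||^2 = 9; deficit = 300/167

Write each e_j = u_j / sqrt(<u_j, u_j>) where u_j is the displayed integer vector. Then <v, e_j> = <v, u_j> / sqrt(<u_j, u_j>), so |<v, e_j>|^2 = <v, u_j>^2 / <u_j, u_j>.
Coefficients: <v, e_1> = 6/sqrt(9), <v, e_2> = -21/sqrt(477), <v, e_3> = -246/sqrt(26553).
Square and sum: Σ |<v, e_j>|^2 = 1203/167.
Compute ||v||^2 = v·v = 9.
Deficit = 9 − 1203/167 = 300/167 ≥ 0, confirming Bessel's inequality. (The deficit equals ||v − Σ <v,e_j> e_j||^2, the squared distance from v to span{e_j}.)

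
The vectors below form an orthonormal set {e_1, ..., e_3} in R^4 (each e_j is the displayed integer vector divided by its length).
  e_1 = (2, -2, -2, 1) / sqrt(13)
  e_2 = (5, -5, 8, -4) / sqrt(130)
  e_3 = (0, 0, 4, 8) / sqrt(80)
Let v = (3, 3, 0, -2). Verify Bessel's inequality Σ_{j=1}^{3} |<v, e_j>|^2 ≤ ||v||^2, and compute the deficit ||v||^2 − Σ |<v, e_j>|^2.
Σ |<v, e_j>|^2 = 4; ||v||^2 = 22; deficit = 18

Write each e_j = u_j / sqrt(<u_j, u_j>) where u_j is the displayed integer vector. Then <v, e_j> = <v, u_j> / sqrt(<u_j, u_j>), so |<v, e_j>|^2 = <v, u_j>^2 / <u_j, u_j>.
Coefficients: <v, e_1> = -2/sqrt(13), <v, e_2> = 8/sqrt(130), <v, e_3> = -16/sqrt(80).
Square and sum: Σ |<v, e_j>|^2 = 4.
Compute ||v||^2 = v·v = 22.
Deficit = 22 − 4 = 18 ≥ 0, confirming Bessel's inequality. (The deficit equals ||v − Σ <v,e_j> e_j||^2, the squared distance from v to span{e_j}.)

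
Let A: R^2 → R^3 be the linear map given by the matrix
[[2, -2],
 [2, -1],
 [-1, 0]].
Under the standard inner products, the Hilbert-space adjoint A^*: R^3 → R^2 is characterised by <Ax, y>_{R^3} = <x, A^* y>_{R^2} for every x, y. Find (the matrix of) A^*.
A^* = A^T =
[[2, 2, -1],
 [-2, -1, 0]]

For real matrices with standard dot products, the defining identity <Ax, y> = <x, A^* y> gives (Ax)^T y = x^T (A^*) y, i.e. x^T A^T y = x^T (A^*) y. Since this holds for all x, y, we must have A^* = A^T. Therefore
A^* =
[[2, 2, -1],
 [-2, -1, 0]].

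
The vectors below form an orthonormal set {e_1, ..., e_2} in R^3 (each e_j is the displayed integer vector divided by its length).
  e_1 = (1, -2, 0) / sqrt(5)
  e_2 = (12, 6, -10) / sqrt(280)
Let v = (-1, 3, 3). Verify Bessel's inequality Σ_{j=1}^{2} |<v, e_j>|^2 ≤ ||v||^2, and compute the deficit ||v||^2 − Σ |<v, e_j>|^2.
Σ |<v, e_j>|^2 = 83/7; ||v||^2 = 19; deficit = 50/7

Write each e_j = u_j / sqrt(<u_j, u_j>) where u_j is the displayed integer vector. Then <v, e_j> = <v, u_j> / sqrt(<u_j, u_j>), so |<v, e_j>|^2 = <v, u_j>^2 / <u_j, u_j>.
Coefficients: <v, e_1> = -7/sqrt(5), <v, e_2> = -24/sqrt(280).
Square and sum: Σ |<v, e_j>|^2 = 83/7.
Compute ||v||^2 = v·v = 19.
Deficit = 19 − 83/7 = 50/7 ≥ 0, confirming Bessel's inequality. (The deficit equals ||v − Σ <v,e_j> e_j||^2, the squared distance from v to span{e_j}.)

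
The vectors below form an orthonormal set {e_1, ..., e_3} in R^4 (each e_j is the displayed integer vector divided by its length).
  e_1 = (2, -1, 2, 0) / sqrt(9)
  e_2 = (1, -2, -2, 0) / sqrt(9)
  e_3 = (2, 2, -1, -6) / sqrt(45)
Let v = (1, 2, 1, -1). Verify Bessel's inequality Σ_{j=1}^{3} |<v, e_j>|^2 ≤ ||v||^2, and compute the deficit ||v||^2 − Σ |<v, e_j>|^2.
Σ |<v, e_j>|^2 = 266/45; ||v||^2 = 7; deficit = 49/45

Write each e_j = u_j / sqrt(<u_j, u_j>) where u_j is the displayed integer vector. Then <v, e_j> = <v, u_j> / sqrt(<u_j, u_j>), so |<v, e_j>|^2 = <v, u_j>^2 / <u_j, u_j>.
Coefficients: <v, e_1> = 2/sqrt(9), <v, e_2> = -5/sqrt(9), <v, e_3> = 11/sqrt(45).
Square and sum: Σ |<v, e_j>|^2 = 266/45.
Compute ||v||^2 = v·v = 7.
Deficit = 7 − 266/45 = 49/45 ≥ 0, confirming Bessel's inequality. (The deficit equals ||v − Σ <v,e_j> e_j||^2, the squared distance from v to span{e_j}.)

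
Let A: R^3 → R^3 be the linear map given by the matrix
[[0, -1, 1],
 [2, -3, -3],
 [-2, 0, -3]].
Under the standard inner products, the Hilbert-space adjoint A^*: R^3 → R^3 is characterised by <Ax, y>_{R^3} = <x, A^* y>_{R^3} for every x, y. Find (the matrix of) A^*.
A^* = A^T =
[[0, 2, -2],
 [-1, -3, 0],
 [1, -3, -3]]

For real matrices with standard dot products, the defining identity <Ax, y> = <x, A^* y> gives (Ax)^T y = x^T (A^*) y, i.e. x^T A^T y = x^T (A^*) y. Since this holds for all x, y, we must have A^* = A^T. Therefore
A^* =
[[0, 2, -2],
 [-1, -3, 0],
 [1, -3, -3]].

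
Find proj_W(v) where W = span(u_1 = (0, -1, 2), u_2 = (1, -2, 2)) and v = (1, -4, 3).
proj_W(v) = (5/3, -10/3, 10/3)

Set up U = [u_1 | ... | u_2] ∈ R^(3×2). The projector onto W = col(U) is P = U (U^T U)^(-1) U^T.
Compute U^T U =
  [5, 6]
  [6, 9],
and U^T v = (10, 15).
Solve U^T U · c = U^T v for the coefficients: c = (0, 5/3). The projection is proj_W(v) = U c.
Check: (v - proj_W(v)) · u_1 = 0  (should be 0).
Check: (v - proj_W(v)) · u_2 = 0  (should be 0).
Result: proj_W(v) = (5/3, -10/3, 10/3).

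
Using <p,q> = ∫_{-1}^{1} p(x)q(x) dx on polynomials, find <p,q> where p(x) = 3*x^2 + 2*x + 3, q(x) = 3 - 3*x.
<p,q> = 20

Expand the product: p(x)·q(x) = -9*x^3 + 3*x^2 - 3*x + 9.
∫_{-1}^{1} of each monomial x^k gives [2/(k+1) if k even, 0 if k odd]. Integrating term-by-term (or equivalently evaluating the antiderivative F(x) = -9*x^4/4 + x^3 - 3*x^2/2 + 9*x at the endpoints):
  F(1) − F(−1) = 25/4 − (-55/4) = 20.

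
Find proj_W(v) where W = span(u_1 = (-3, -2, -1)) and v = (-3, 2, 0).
proj_W(v) = (-15/14, -5/7, -5/14)

Set up U = [u_1 | ... | u_1] ∈ R^(3×1). The projector onto W = col(U) is P = U (U^T U)^(-1) U^T.
Compute U^T U =
  [14],
and U^T v = (5).
Solve U^T U · c = U^T v for the coefficients: c = (5/14). The projection is proj_W(v) = U c.
Check: (v - proj_W(v)) · u_1 = 0  (should be 0).
Result: proj_W(v) = (-15/14, -5/7, -5/14).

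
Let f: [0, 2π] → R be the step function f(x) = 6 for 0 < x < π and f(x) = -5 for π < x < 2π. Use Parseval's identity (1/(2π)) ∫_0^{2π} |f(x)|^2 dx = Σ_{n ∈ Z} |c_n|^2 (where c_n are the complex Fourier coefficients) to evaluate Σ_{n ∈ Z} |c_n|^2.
Σ |c_n|^2 = 61/2

Parseval equates the L^2 energy of f (normalised by 1/(2π)) with the ℓ^2 sum of its Fourier coefficients: (1/(2π)) ∫_0^{2π} |f|^2 = Σ |c_n|^2.
Compute the left side: (1/(2π)) [∫_0^π 6^2 dx + ∫_π^{2π} (-5)^2 dx] = (1/(2π)) · (36π + 25π) = (36 + 25)/2 = 61/2.
So Σ_{n ∈ Z} |c_n|^2 = 61/2.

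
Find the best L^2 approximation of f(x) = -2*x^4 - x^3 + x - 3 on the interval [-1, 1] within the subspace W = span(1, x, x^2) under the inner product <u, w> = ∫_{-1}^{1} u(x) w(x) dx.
g(x) = -12*x^2/7 + 2*x/5 - 99/35

The best approximation g ∈ W is the orthogonal projection of f onto W. Writing g = a_0 + a_1 x + a_2 x^2, the coefficients solve the normal equations G · a = b where
  G_{ij} = <φ_i, φ_j> and b_i = <f, φ_i>, with φ_0 = 1, φ_1 = x, φ_2 = x^2.
G =
  [2, 0, 2/3]
  [0, 2/3, 0]
  [2/3, 0, 2/5],
b = (-34/5, 4/15, -18/7).
Solving gives a_0 = -99/35, a_1 = 2/5, a_2 = -12/7, so
  g(x) = -12*x^2/7 + 2*x/5 - 99/35.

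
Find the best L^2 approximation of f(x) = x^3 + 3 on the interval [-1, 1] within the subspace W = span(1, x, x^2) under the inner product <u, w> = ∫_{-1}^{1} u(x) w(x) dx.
g(x) = 3*x/5 + 3

The best approximation g ∈ W is the orthogonal projection of f onto W. Writing g = a_0 + a_1 x + a_2 x^2, the coefficients solve the normal equations G · a = b where
  G_{ij} = <φ_i, φ_j> and b_i = <f, φ_i>, with φ_0 = 1, φ_1 = x, φ_2 = x^2.
G =
  [2, 0, 2/3]
  [0, 2/3, 0]
  [2/3, 0, 2/5],
b = (6, 2/5, 2).
Solving gives a_0 = 3, a_1 = 3/5, a_2 = 0, so
  g(x) = 3*x/5 + 3.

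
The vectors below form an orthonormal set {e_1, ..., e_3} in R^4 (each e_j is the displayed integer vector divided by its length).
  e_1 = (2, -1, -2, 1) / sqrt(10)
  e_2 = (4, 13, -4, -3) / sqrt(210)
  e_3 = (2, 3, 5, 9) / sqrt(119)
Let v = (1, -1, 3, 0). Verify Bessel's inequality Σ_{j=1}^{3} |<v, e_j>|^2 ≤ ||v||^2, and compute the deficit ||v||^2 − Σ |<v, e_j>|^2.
Σ |<v, e_j>|^2 = 79/17; ||v||^2 = 11; deficit = 108/17

Write each e_j = u_j / sqrt(<u_j, u_j>) where u_j is the displayed integer vector. Then <v, e_j> = <v, u_j> / sqrt(<u_j, u_j>), so |<v, e_j>|^2 = <v, u_j>^2 / <u_j, u_j>.
Coefficients: <v, e_1> = -3/sqrt(10), <v, e_2> = -21/sqrt(210), <v, e_3> = 14/sqrt(119).
Square and sum: Σ |<v, e_j>|^2 = 79/17.
Compute ||v||^2 = v·v = 11.
Deficit = 11 − 79/17 = 108/17 ≥ 0, confirming Bessel's inequality. (The deficit equals ||v − Σ <v,e_j> e_j||^2, the squared distance from v to span{e_j}.)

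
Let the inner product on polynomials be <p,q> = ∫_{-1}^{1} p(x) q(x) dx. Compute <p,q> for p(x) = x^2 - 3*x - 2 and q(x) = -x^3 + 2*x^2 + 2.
<p,q> = -22/3

Expand the product: p(x)·q(x) = -x^5 + 5*x^4 - 4*x^3 - 2*x^2 - 6*x - 4.
∫_{-1}^{1} of each monomial x^k gives [2/(k+1) if k even, 0 if k odd]. Integrating term-by-term (or equivalently evaluating the antiderivative F(x) = -x^6/6 + x^5 - x^4 - 2*x^3/3 - 3*x^2 - 4*x at the endpoints):
  F(1) − F(−1) = -47/6 − (-1/2) = -22/3.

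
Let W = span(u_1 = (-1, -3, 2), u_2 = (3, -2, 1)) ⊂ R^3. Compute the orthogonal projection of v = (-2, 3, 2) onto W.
proj_W(v) = (-383/171, 226/171, -109/171)

Set up U = [u_1 | ... | u_2] ∈ R^(3×2). The projector onto W = col(U) is P = U (U^T U)^(-1) U^T.
Compute U^T U =
  [14, 5]
  [5, 14],
and U^T v = (-3, -10).
Solve U^T U · c = U^T v for the coefficients: c = (8/171, -125/171). The projection is proj_W(v) = U c.
Check: (v - proj_W(v)) · u_1 = 0  (should be 0).
Check: (v - proj_W(v)) · u_2 = 0  (should be 0).
Result: proj_W(v) = (-383/171, 226/171, -109/171).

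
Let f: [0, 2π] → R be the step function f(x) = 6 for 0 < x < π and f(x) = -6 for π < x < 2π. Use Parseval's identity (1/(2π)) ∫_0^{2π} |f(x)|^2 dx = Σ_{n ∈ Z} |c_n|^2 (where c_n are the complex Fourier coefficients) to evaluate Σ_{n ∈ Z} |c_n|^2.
Σ |c_n|^2 = 36

Parseval equates the L^2 energy of f (normalised by 1/(2π)) with the ℓ^2 sum of its Fourier coefficients: (1/(2π)) ∫_0^{2π} |f|^2 = Σ |c_n|^2.
Compute the left side: (1/(2π)) [∫_0^π 6^2 dx + ∫_π^{2π} (-6)^2 dx] = (1/(2π)) · (36π + 36π) = (36 + 36)/2 = 36.
So Σ_{n ∈ Z} |c_n|^2 = 36.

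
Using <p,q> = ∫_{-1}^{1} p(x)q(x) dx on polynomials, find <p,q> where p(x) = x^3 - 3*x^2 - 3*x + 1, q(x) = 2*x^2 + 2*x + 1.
<p,q> = -64/15

Expand the product: p(x)·q(x) = 2*x^5 - 4*x^4 - 11*x^3 - 7*x^2 - x + 1.
∫_{-1}^{1} of each monomial x^k gives [2/(k+1) if k even, 0 if k odd]. Integrating term-by-term (or equivalently evaluating the antiderivative F(x) = x^6/3 - 4*x^5/5 - 11*x^4/4 - 7*x^3/3 - x^2/2 + x at the endpoints):
  F(1) − F(−1) = -101/20 − (-47/60) = -64/15.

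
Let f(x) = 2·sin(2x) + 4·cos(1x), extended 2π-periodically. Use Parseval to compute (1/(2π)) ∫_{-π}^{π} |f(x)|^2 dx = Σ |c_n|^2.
Σ |c_n|^2 = 10

Expand |f|^2 and use orthogonality of {sin(nx), cos(mx)} on [-π, π]:
  ∫_{-π}^{π} sin(nx)^2 dx = π, ∫ cos(mx)^2 dx = π, and cross terms integrate to 0.
So ∫_{-π}^{π} f(x)^2 dx = 2^2 · π + 4^2 · π = (4 + 16)π.
Divide by 2π: (4 + 16)/2 = 10.
By Parseval, this equals Σ |c_n|^2.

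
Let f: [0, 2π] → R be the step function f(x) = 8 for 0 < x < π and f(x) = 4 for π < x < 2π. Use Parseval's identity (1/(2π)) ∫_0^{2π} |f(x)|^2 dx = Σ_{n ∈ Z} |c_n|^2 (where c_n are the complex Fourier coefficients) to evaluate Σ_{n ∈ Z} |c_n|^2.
Σ |c_n|^2 = 40

Parseval equates the L^2 energy of f (normalised by 1/(2π)) with the ℓ^2 sum of its Fourier coefficients: (1/(2π)) ∫_0^{2π} |f|^2 = Σ |c_n|^2.
Compute the left side: (1/(2π)) [∫_0^π 8^2 dx + ∫_π^{2π} 4^2 dx] = (1/(2π)) · (64π + 16π) = (64 + 16)/2 = 40.
So Σ_{n ∈ Z} |c_n|^2 = 40.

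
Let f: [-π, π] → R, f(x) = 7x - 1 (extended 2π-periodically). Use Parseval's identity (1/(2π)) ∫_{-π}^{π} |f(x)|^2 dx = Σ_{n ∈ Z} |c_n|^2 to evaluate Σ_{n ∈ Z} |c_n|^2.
Σ |c_n|^2 = 49π^2/3 + 1

Expand and integrate term by term over [-π, π]:
  ∫ (7x)^2 dx = 49·(2π^3/3); ∫ 2·7·(-1)·x dx = 0 (odd integrand); ∫ (-1)^2 dx = 1·2π.
So (1/(2π)) ∫_{-π}^{π} (7x - 1)^2 dx = 49π^2/3 + 1 = 49π^2/3 + 1.
Parseval ⇒ Σ |c_n|^2 = 49π^2/3 + 1.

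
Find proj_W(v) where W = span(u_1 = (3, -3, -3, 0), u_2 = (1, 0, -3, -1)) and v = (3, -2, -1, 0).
proj_W(v) = (36/17, -42/17, -24/17, 6/17)

Set up U = [u_1 | ... | u_2] ∈ R^(4×2). The projector onto W = col(U) is P = U (U^T U)^(-1) U^T.
Compute U^T U =
  [27, 12]
  [12, 11],
and U^T v = (18, 6).
Solve U^T U · c = U^T v for the coefficients: c = (14/17, -6/17). The projection is proj_W(v) = U c.
Check: (v - proj_W(v)) · u_1 = 0  (should be 0).
Check: (v - proj_W(v)) · u_2 = 0  (should be 0).
Result: proj_W(v) = (36/17, -42/17, -24/17, 6/17).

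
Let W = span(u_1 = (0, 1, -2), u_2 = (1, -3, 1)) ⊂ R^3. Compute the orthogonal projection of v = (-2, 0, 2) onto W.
proj_W(v) = (-2/3, 8/15, 34/15)

Set up U = [u_1 | ... | u_2] ∈ R^(3×2). The projector onto W = col(U) is P = U (U^T U)^(-1) U^T.
Compute U^T U =
  [5, -5]
  [-5, 11],
and U^T v = (-4, 0).
Solve U^T U · c = U^T v for the coefficients: c = (-22/15, -2/3). The projection is proj_W(v) = U c.
Check: (v - proj_W(v)) · u_1 = 0  (should be 0).
Check: (v - proj_W(v)) · u_2 = 0  (should be 0).
Result: proj_W(v) = (-2/3, 8/15, 34/15).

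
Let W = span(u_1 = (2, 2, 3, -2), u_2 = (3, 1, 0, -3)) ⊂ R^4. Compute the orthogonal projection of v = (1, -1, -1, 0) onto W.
proj_W(v) = (82/203, -86/203, -255/203, -82/203)

Set up U = [u_1 | ... | u_2] ∈ R^(4×2). The projector onto W = col(U) is P = U (U^T U)^(-1) U^T.
Compute U^T U =
  [21, 14]
  [14, 19],
and U^T v = (-3, 2).
Solve U^T U · c = U^T v for the coefficients: c = (-85/203, 12/29). The projection is proj_W(v) = U c.
Check: (v - proj_W(v)) · u_1 = 0  (should be 0).
Check: (v - proj_W(v)) · u_2 = 0  (should be 0).
Result: proj_W(v) = (82/203, -86/203, -255/203, -82/203).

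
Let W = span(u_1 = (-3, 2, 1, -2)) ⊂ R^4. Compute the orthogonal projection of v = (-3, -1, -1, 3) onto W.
proj_W(v) = (0, 0, 0, 0)

Set up U = [u_1 | ... | u_1] ∈ R^(4×1). The projector onto W = col(U) is P = U (U^T U)^(-1) U^T.
Compute U^T U =
  [18],
and U^T v = (0).
Solve U^T U · c = U^T v for the coefficients: c = (0). The projection is proj_W(v) = U c.
Check: (v - proj_W(v)) · u_1 = 0  (should be 0).
Result: proj_W(v) = (0, 0, 0, 0).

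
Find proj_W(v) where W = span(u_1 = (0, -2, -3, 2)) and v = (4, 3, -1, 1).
proj_W(v) = (0, 2/17, 3/17, -2/17)

Set up U = [u_1 | ... | u_1] ∈ R^(4×1). The projector onto W = col(U) is P = U (U^T U)^(-1) U^T.
Compute U^T U =
  [17],
and U^T v = (-1).
Solve U^T U · c = U^T v for the coefficients: c = (-1/17). The projection is proj_W(v) = U c.
Check: (v - proj_W(v)) · u_1 = 0  (should be 0).
Result: proj_W(v) = (0, 2/17, 3/17, -2/17).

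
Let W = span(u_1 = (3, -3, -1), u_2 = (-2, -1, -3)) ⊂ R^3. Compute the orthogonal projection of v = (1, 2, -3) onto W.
proj_W(v) = (-5/7, -5/14, -15/14)

Set up U = [u_1 | ... | u_2] ∈ R^(3×2). The projector onto W = col(U) is P = U (U^T U)^(-1) U^T.
Compute U^T U =
  [19, 0]
  [0, 14],
and U^T v = (0, 5).
Solve U^T U · c = U^T v for the coefficients: c = (0, 5/14). The projection is proj_W(v) = U c.
Check: (v - proj_W(v)) · u_1 = 0  (should be 0).
Check: (v - proj_W(v)) · u_2 = 0  (should be 0).
Result: proj_W(v) = (-5/7, -5/14, -15/14).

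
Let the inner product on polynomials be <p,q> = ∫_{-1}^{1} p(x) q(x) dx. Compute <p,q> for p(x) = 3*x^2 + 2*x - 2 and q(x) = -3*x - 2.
<p,q> = 0

Expand the product: p(x)·q(x) = -9*x^3 - 12*x^2 + 2*x + 4.
∫_{-1}^{1} of each monomial x^k gives [2/(k+1) if k even, 0 if k odd]. Integrating term-by-term (or equivalently evaluating the antiderivative F(x) = -9*x^4/4 - 4*x^3 + x^2 + 4*x at the endpoints):
  F(1) − F(−1) = -5/4 − (-5/4) = 0.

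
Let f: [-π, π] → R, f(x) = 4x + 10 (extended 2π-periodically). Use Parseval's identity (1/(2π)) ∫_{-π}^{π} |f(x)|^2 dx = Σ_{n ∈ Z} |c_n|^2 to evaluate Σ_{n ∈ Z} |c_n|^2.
Σ |c_n|^2 = 16π^2/3 + 100

Expand and integrate term by term over [-π, π]:
  ∫ (4x)^2 dx = 16·(2π^3/3); ∫ 2·4·(10)·x dx = 0 (odd integrand); ∫ 10^2 dx = 100·2π.
So (1/(2π)) ∫_{-π}^{π} (4x + 10)^2 dx = 16π^2/3 + 100 = 16π^2/3 + 100.
Parseval ⇒ Σ |c_n|^2 = 16π^2/3 + 100.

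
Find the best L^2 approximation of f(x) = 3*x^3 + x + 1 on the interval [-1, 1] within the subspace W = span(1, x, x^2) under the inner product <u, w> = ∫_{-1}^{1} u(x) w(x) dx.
g(x) = 14*x/5 + 1

The best approximation g ∈ W is the orthogonal projection of f onto W. Writing g = a_0 + a_1 x + a_2 x^2, the coefficients solve the normal equations G · a = b where
  G_{ij} = <φ_i, φ_j> and b_i = <f, φ_i>, with φ_0 = 1, φ_1 = x, φ_2 = x^2.
G =
  [2, 0, 2/3]
  [0, 2/3, 0]
  [2/3, 0, 2/5],
b = (2, 28/15, 2/3).
Solving gives a_0 = 1, a_1 = 14/5, a_2 = 0, so
  g(x) = 14*x/5 + 1.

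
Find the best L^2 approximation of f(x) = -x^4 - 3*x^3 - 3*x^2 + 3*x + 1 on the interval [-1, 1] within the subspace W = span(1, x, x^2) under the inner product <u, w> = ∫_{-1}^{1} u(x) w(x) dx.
g(x) = -27*x^2/7 + 6*x/5 + 38/35

The best approximation g ∈ W is the orthogonal projection of f onto W. Writing g = a_0 + a_1 x + a_2 x^2, the coefficients solve the normal equations G · a = b where
  G_{ij} = <φ_i, φ_j> and b_i = <f, φ_i>, with φ_0 = 1, φ_1 = x, φ_2 = x^2.
G =
  [2, 0, 2/3]
  [0, 2/3, 0]
  [2/3, 0, 2/5],
b = (-2/5, 4/5, -86/105).
Solving gives a_0 = 38/35, a_1 = 6/5, a_2 = -27/7, so
  g(x) = -27*x^2/7 + 6*x/5 + 38/35.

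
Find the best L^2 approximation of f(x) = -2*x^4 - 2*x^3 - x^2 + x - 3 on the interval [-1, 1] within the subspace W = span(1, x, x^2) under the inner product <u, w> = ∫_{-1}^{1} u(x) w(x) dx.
g(x) = -19*x^2/7 - x/5 - 99/35

The best approximation g ∈ W is the orthogonal projection of f onto W. Writing g = a_0 + a_1 x + a_2 x^2, the coefficients solve the normal equations G · a = b where
  G_{ij} = <φ_i, φ_j> and b_i = <f, φ_i>, with φ_0 = 1, φ_1 = x, φ_2 = x^2.
G =
  [2, 0, 2/3]
  [0, 2/3, 0]
  [2/3, 0, 2/5],
b = (-112/15, -2/15, -104/35).
Solving gives a_0 = -99/35, a_1 = -1/5, a_2 = -19/7, so
  g(x) = -19*x^2/7 - x/5 - 99/35.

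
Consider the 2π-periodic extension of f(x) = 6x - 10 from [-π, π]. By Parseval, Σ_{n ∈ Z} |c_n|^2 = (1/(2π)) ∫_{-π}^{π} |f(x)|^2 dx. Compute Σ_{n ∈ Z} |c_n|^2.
Σ |c_n|^2 = 12π^2 + 100

Expand and integrate term by term over [-π, π]:
  ∫ (6x)^2 dx = 36·(2π^3/3); ∫ 2·6·(-10)·x dx = 0 (odd integrand); ∫ (-10)^2 dx = 100·2π.
So (1/(2π)) ∫_{-π}^{π} (6x - 10)^2 dx = 36π^2/3 + 100 = 12π^2 + 100.
Parseval ⇒ Σ |c_n|^2 = 12π^2 + 100.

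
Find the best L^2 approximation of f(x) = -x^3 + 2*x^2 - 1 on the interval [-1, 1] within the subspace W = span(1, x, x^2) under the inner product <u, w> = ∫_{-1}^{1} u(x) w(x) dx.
g(x) = 2*x^2 - 3*x/5 - 1

The best approximation g ∈ W is the orthogonal projection of f onto W. Writing g = a_0 + a_1 x + a_2 x^2, the coefficients solve the normal equations G · a = b where
  G_{ij} = <φ_i, φ_j> and b_i = <f, φ_i>, with φ_0 = 1, φ_1 = x, φ_2 = x^2.
G =
  [2, 0, 2/3]
  [0, 2/3, 0]
  [2/3, 0, 2/5],
b = (-2/3, -2/5, 2/15).
Solving gives a_0 = -1, a_1 = -3/5, a_2 = 2, so
  g(x) = 2*x^2 - 3*x/5 - 1.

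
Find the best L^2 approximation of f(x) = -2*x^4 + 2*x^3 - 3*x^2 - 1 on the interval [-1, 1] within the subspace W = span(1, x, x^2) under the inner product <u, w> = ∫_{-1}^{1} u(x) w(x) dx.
g(x) = -33*x^2/7 + 6*x/5 - 29/35

The best approximation g ∈ W is the orthogonal projection of f onto W. Writing g = a_0 + a_1 x + a_2 x^2, the coefficients solve the normal equations G · a = b where
  G_{ij} = <φ_i, φ_j> and b_i = <f, φ_i>, with φ_0 = 1, φ_1 = x, φ_2 = x^2.
G =
  [2, 0, 2/3]
  [0, 2/3, 0]
  [2/3, 0, 2/5],
b = (-24/5, 4/5, -256/105).
Solving gives a_0 = -29/35, a_1 = 6/5, a_2 = -33/7, so
  g(x) = -33*x^2/7 + 6*x/5 - 29/35.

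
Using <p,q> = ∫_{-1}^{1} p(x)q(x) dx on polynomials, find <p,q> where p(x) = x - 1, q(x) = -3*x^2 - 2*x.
<p,q> = 2/3

Expand the product: p(x)·q(x) = -3*x^3 + x^2 + 2*x.
∫_{-1}^{1} of each monomial x^k gives [2/(k+1) if k even, 0 if k odd]. Integrating term-by-term (or equivalently evaluating the antiderivative F(x) = -3*x^4/4 + x^3/3 + x^2 at the endpoints):
  F(1) − F(−1) = 7/12 − (-1/12) = 2/3.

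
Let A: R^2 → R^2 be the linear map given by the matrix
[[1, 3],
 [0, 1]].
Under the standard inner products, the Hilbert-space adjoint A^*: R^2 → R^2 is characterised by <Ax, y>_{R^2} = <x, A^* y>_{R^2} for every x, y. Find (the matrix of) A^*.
A^* = A^T =
[[1, 0],
 [3, 1]]

For real matrices with standard dot products, the defining identity <Ax, y> = <x, A^* y> gives (Ax)^T y = x^T (A^*) y, i.e. x^T A^T y = x^T (A^*) y. Since this holds for all x, y, we must have A^* = A^T. Therefore
A^* =
[[1, 0],
 [3, 1]].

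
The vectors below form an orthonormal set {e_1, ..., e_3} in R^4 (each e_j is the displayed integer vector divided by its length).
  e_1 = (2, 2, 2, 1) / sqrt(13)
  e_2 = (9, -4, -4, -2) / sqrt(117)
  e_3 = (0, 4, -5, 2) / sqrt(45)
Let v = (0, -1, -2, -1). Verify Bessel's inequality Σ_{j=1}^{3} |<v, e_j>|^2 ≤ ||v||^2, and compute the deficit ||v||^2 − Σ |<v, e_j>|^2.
Σ |<v, e_j>|^2 = 29/5; ||v||^2 = 6; deficit = 1/5

Write each e_j = u_j / sqrt(<u_j, u_j>) where u_j is the displayed integer vector. Then <v, e_j> = <v, u_j> / sqrt(<u_j, u_j>), so |<v, e_j>|^2 = <v, u_j>^2 / <u_j, u_j>.
Coefficients: <v, e_1> = -7/sqrt(13), <v, e_2> = 14/sqrt(117), <v, e_3> = 4/sqrt(45).
Square and sum: Σ |<v, e_j>|^2 = 29/5.
Compute ||v||^2 = v·v = 6.
Deficit = 6 − 29/5 = 1/5 ≥ 0, confirming Bessel's inequality. (The deficit equals ||v − Σ <v,e_j> e_j||^2, the squared distance from v to span{e_j}.)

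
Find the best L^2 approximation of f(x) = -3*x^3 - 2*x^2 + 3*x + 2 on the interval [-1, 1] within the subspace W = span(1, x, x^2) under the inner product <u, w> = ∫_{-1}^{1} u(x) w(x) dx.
g(x) = -2*x^2 + 6*x/5 + 2

The best approximation g ∈ W is the orthogonal projection of f onto W. Writing g = a_0 + a_1 x + a_2 x^2, the coefficients solve the normal equations G · a = b where
  G_{ij} = <φ_i, φ_j> and b_i = <f, φ_i>, with φ_0 = 1, φ_1 = x, φ_2 = x^2.
G =
  [2, 0, 2/3]
  [0, 2/3, 0]
  [2/3, 0, 2/5],
b = (8/3, 4/5, 8/15).
Solving gives a_0 = 2, a_1 = 6/5, a_2 = -2, so
  g(x) = -2*x^2 + 6*x/5 + 2.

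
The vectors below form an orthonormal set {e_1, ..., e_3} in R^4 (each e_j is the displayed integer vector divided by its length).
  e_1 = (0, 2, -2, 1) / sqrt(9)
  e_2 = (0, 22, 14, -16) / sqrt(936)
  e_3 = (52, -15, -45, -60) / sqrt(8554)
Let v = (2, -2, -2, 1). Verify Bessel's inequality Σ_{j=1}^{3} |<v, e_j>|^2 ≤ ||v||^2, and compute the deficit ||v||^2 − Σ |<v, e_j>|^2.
Σ |<v, e_j>|^2 = 3793/329; ||v||^2 = 13; deficit = 484/329

Write each e_j = u_j / sqrt(<u_j, u_j>) where u_j is the displayed integer vector. Then <v, e_j> = <v, u_j> / sqrt(<u_j, u_j>), so |<v, e_j>|^2 = <v, u_j>^2 / <u_j, u_j>.
Coefficients: <v, e_1> = 1/sqrt(9), <v, e_2> = -88/sqrt(936), <v, e_3> = 164/sqrt(8554).
Square and sum: Σ |<v, e_j>|^2 = 3793/329.
Compute ||v||^2 = v·v = 13.
Deficit = 13 − 3793/329 = 484/329 ≥ 0, confirming Bessel's inequality. (The deficit equals ||v − Σ <v,e_j> e_j||^2, the squared distance from v to span{e_j}.)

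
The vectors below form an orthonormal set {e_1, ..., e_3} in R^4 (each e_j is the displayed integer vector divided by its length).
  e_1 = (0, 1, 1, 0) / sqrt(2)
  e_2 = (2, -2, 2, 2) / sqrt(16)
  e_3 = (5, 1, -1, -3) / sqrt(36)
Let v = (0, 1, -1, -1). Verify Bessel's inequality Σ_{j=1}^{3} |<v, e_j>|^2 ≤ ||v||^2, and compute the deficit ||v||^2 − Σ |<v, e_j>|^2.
Σ |<v, e_j>|^2 = 53/18; ||v||^2 = 3; deficit = 1/18

Write each e_j = u_j / sqrt(<u_j, u_j>) where u_j is the displayed integer vector. Then <v, e_j> = <v, u_j> / sqrt(<u_j, u_j>), so |<v, e_j>|^2 = <v, u_j>^2 / <u_j, u_j>.
Coefficients: <v, e_1> = 0/sqrt(2), <v, e_2> = -6/sqrt(16), <v, e_3> = 5/sqrt(36).
Square and sum: Σ |<v, e_j>|^2 = 53/18.
Compute ||v||^2 = v·v = 3.
Deficit = 3 − 53/18 = 1/18 ≥ 0, confirming Bessel's inequality. (The deficit equals ||v − Σ <v,e_j> e_j||^2, the squared distance from v to span{e_j}.)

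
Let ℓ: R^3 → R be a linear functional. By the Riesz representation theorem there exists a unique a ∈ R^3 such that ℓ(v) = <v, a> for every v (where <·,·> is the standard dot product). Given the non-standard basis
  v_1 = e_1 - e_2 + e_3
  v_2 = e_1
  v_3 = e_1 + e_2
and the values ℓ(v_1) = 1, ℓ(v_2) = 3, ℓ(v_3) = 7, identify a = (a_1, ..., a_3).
a = (3, 4, 2)

Write a = (a_1, ..., a_3) in the standard basis. For each basis vector v_i, ℓ(v_i) = <v_i, a> is a linear equation in the a_j's. Collect the n equations into a matrix system V a = ℓ, where row i of V is v_i (expressed in the standard basis). Since V is invertible (lower-triangular with 1s on the diagonal, up to permutation), solve by back-substitution:
  V =
[[1, -1, 1],
 [1, 0, 0],
 [1, 1, 0]]
  V a = (1, 3, 7)
Solving gives a = (3, 4, 2).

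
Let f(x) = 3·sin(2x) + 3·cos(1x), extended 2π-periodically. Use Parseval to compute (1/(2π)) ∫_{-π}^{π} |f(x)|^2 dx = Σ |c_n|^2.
Σ |c_n|^2 = 9

Expand |f|^2 and use orthogonality of {sin(nx), cos(mx)} on [-π, π]:
  ∫_{-π}^{π} sin(nx)^2 dx = π, ∫ cos(mx)^2 dx = π, and cross terms integrate to 0.
So ∫_{-π}^{π} f(x)^2 dx = 3^2 · π + 3^2 · π = (9 + 9)π.
Divide by 2π: (9 + 9)/2 = 9.
By Parseval, this equals Σ |c_n|^2.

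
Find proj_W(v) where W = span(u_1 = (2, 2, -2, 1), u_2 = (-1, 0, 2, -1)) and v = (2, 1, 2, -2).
proj_W(v) = (4/29, 56/29, 48/29, -24/29)

Set up U = [u_1 | ... | u_2] ∈ R^(4×2). The projector onto W = col(U) is P = U (U^T U)^(-1) U^T.
Compute U^T U =
  [13, -7]
  [-7, 6],
and U^T v = (0, 4).
Solve U^T U · c = U^T v for the coefficients: c = (28/29, 52/29). The projection is proj_W(v) = U c.
Check: (v - proj_W(v)) · u_1 = 0  (should be 0).
Check: (v - proj_W(v)) · u_2 = 0  (should be 0).
Result: proj_W(v) = (4/29, 56/29, 48/29, -24/29).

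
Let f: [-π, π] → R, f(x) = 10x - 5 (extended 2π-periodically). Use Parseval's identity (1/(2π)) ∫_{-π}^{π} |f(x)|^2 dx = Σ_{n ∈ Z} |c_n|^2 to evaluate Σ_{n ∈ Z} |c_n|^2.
Σ |c_n|^2 = 100π^2/3 + 25

Expand and integrate term by term over [-π, π]:
  ∫ (10x)^2 dx = 100·(2π^3/3); ∫ 2·10·(-5)·x dx = 0 (odd integrand); ∫ (-5)^2 dx = 25·2π.
So (1/(2π)) ∫_{-π}^{π} (10x - 5)^2 dx = 100π^2/3 + 25 = 100π^2/3 + 25.
Parseval ⇒ Σ |c_n|^2 = 100π^2/3 + 25.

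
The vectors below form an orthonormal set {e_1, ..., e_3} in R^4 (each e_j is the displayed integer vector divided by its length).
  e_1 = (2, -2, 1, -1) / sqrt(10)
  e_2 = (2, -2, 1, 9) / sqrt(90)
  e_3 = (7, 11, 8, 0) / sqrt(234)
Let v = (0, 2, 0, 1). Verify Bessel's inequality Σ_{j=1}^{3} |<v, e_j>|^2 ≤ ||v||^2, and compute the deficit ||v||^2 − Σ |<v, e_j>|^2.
Σ |<v, e_j>|^2 = 63/13; ||v||^2 = 5; deficit = 2/13

Write each e_j = u_j / sqrt(<u_j, u_j>) where u_j is the displayed integer vector. Then <v, e_j> = <v, u_j> / sqrt(<u_j, u_j>), so |<v, e_j>|^2 = <v, u_j>^2 / <u_j, u_j>.
Coefficients: <v, e_1> = -5/sqrt(10), <v, e_2> = 5/sqrt(90), <v, e_3> = 22/sqrt(234).
Square and sum: Σ |<v, e_j>|^2 = 63/13.
Compute ||v||^2 = v·v = 5.
Deficit = 5 − 63/13 = 2/13 ≥ 0, confirming Bessel's inequality. (The deficit equals ||v − Σ <v,e_j> e_j||^2, the squared distance from v to span{e_j}.)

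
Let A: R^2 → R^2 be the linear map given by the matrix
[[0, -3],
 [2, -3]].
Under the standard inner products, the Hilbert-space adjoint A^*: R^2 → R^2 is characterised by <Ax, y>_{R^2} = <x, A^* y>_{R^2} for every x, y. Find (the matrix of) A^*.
A^* = A^T =
[[0, 2],
 [-3, -3]]

For real matrices with standard dot products, the defining identity <Ax, y> = <x, A^* y> gives (Ax)^T y = x^T (A^*) y, i.e. x^T A^T y = x^T (A^*) y. Since this holds for all x, y, we must have A^* = A^T. Therefore
A^* =
[[0, 2],
 [-3, -3]].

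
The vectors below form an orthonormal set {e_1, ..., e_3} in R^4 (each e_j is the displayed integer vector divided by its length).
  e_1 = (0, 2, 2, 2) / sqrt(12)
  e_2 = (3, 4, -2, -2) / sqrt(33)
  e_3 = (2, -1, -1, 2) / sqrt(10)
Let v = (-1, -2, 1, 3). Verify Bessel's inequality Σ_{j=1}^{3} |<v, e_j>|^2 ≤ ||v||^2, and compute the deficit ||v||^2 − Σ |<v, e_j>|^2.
Σ |<v, e_j>|^2 = 325/22; ||v||^2 = 15; deficit = 5/22

Write each e_j = u_j / sqrt(<u_j, u_j>) where u_j is the displayed integer vector. Then <v, e_j> = <v, u_j> / sqrt(<u_j, u_j>), so |<v, e_j>|^2 = <v, u_j>^2 / <u_j, u_j>.
Coefficients: <v, e_1> = 4/sqrt(12), <v, e_2> = -19/sqrt(33), <v, e_3> = 5/sqrt(10).
Square and sum: Σ |<v, e_j>|^2 = 325/22.
Compute ||v||^2 = v·v = 15.
Deficit = 15 − 325/22 = 5/22 ≥ 0, confirming Bessel's inequality. (The deficit equals ||v − Σ <v,e_j> e_j||^2, the squared distance from v to span{e_j}.)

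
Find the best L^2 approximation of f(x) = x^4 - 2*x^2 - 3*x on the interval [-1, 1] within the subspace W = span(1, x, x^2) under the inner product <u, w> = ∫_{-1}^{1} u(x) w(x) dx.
g(x) = -8*x^2/7 - 3*x - 3/35

The best approximation g ∈ W is the orthogonal projection of f onto W. Writing g = a_0 + a_1 x + a_2 x^2, the coefficients solve the normal equations G · a = b where
  G_{ij} = <φ_i, φ_j> and b_i = <f, φ_i>, with φ_0 = 1, φ_1 = x, φ_2 = x^2.
G =
  [2, 0, 2/3]
  [0, 2/3, 0]
  [2/3, 0, 2/5],
b = (-14/15, -2, -18/35).
Solving gives a_0 = -3/35, a_1 = -3, a_2 = -8/7, so
  g(x) = -8*x^2/7 - 3*x - 3/35.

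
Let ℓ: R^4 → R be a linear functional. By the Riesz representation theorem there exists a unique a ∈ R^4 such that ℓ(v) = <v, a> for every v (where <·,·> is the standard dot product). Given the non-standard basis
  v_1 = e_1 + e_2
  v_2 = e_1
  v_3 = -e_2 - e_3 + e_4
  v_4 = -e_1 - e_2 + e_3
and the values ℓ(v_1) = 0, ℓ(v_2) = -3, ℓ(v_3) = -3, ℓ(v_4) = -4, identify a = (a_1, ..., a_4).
a = (-3, 3, -4, -4)

Write a = (a_1, ..., a_4) in the standard basis. For each basis vector v_i, ℓ(v_i) = <v_i, a> is a linear equation in the a_j's. Collect the n equations into a matrix system V a = ℓ, where row i of V is v_i (expressed in the standard basis). Since V is invertible (lower-triangular with 1s on the diagonal, up to permutation), solve by back-substitution:
  V =
[[1, 1, 0, 0],
 [1, 0, 0, 0],
 [0, -1, -1, 1],
 [-1, -1, 1, 0]]
  V a = (0, -3, -3, -4)
Solving gives a = (-3, 3, -4, -4).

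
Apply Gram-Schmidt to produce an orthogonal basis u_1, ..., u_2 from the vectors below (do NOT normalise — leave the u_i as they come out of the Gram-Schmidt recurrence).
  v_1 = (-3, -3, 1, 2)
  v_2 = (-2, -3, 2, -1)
Orthogonal basis:
  u_1 = (-3, -3, 1, 2)
  u_2 = (-1/23, -24/23, 31/23, -53/23)

Apply the Gram-Schmidt recurrence
  u_1 = v_1
  u_i = v_i − Σ_{j<i} ((v_i · u_j) / (u_j · u_j)) · u_j.

Step by step this gives:
  u_1 = (-3, -3, 1, 2)
  u_2 = (-1/23, -24/23, 31/23, -53/23)

Orthogonality check:
  u_2 · u_1 = 0 (should be 0)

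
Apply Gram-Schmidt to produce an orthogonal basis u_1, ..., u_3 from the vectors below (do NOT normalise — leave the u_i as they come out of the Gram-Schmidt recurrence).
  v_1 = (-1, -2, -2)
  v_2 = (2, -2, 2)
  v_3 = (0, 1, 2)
Orthogonal basis:
  u_1 = (-1, -2, -2)
  u_2 = (16/9, -22/9, 14/9)
  u_3 = (-10/13, -5/26, 15/26)

Apply the Gram-Schmidt recurrence
  u_1 = v_1
  u_i = v_i − Σ_{j<i} ((v_i · u_j) / (u_j · u_j)) · u_j.

Step by step this gives:
  u_1 = (-1, -2, -2)
  u_2 = (16/9, -22/9, 14/9)
  u_3 = (-10/13, -5/26, 15/26)

Orthogonality check:
  u_2 · u_1 = 0 (should be 0)
  u_3 · u_1 = 0 (should be 0)
  u_3 · u_2 = 0 (should be 0)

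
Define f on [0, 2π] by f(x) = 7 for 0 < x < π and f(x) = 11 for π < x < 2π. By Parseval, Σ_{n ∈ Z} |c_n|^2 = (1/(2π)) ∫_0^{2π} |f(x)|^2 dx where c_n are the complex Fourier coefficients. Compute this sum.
Σ |c_n|^2 = 85

Parseval equates the L^2 energy of f (normalised by 1/(2π)) with the ℓ^2 sum of its Fourier coefficients: (1/(2π)) ∫_0^{2π} |f|^2 = Σ |c_n|^2.
Compute the left side: (1/(2π)) [∫_0^π 7^2 dx + ∫_π^{2π} 11^2 dx] = (1/(2π)) · (49π + 121π) = (49 + 121)/2 = 85.
So Σ_{n ∈ Z} |c_n|^2 = 85.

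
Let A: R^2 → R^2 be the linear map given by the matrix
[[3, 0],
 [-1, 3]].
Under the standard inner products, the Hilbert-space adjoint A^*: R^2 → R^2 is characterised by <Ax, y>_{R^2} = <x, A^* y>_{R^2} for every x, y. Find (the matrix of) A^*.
A^* = A^T =
[[3, -1],
 [0, 3]]

For real matrices with standard dot products, the defining identity <Ax, y> = <x, A^* y> gives (Ax)^T y = x^T (A^*) y, i.e. x^T A^T y = x^T (A^*) y. Since this holds for all x, y, we must have A^* = A^T. Therefore
A^* =
[[3, -1],
 [0, 3]].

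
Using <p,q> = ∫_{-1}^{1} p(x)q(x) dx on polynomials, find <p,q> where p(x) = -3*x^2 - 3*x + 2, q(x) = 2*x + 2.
<p,q> = 0

Expand the product: p(x)·q(x) = -6*x^3 - 12*x^2 - 2*x + 4.
∫_{-1}^{1} of each monomial x^k gives [2/(k+1) if k even, 0 if k odd]. Integrating term-by-term (or equivalently evaluating the antiderivative F(x) = -3*x^4/2 - 4*x^3 - x^2 + 4*x at the endpoints):
  F(1) − F(−1) = -5/2 − (-5/2) = 0.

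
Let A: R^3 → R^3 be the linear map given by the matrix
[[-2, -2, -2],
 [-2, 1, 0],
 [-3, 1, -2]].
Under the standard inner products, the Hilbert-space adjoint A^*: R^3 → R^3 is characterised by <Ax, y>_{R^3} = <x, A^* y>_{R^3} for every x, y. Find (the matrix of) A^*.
A^* = A^T =
[[-2, -2, -3],
 [-2, 1, 1],
 [-2, 0, -2]]

For real matrices with standard dot products, the defining identity <Ax, y> = <x, A^* y> gives (Ax)^T y = x^T (A^*) y, i.e. x^T A^T y = x^T (A^*) y. Since this holds for all x, y, we must have A^* = A^T. Therefore
A^* =
[[-2, -2, -3],
 [-2, 1, 1],
 [-2, 0, -2]].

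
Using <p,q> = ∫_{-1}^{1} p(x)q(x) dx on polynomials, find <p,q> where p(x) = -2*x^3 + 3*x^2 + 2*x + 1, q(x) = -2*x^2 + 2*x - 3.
<p,q> = -44/3

Expand the product: p(x)·q(x) = 4*x^5 - 10*x^4 + 8*x^3 - 7*x^2 - 4*x - 3.
∫_{-1}^{1} of each monomial x^k gives [2/(k+1) if k even, 0 if k odd]. Integrating term-by-term (or equivalently evaluating the antiderivative F(x) = 2*x^6/3 - 2*x^5 + 2*x^4 - 7*x^3/3 - 2*x^2 - 3*x at the endpoints):
  F(1) − F(−1) = -20/3 − (8) = -44/3.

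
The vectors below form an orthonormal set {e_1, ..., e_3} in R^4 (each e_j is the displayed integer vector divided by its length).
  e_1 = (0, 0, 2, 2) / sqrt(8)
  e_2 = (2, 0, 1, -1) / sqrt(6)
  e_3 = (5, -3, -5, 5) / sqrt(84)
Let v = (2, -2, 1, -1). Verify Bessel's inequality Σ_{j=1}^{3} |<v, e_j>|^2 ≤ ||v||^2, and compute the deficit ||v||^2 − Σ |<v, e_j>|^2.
Σ |<v, e_j>|^2 = 45/7; ||v||^2 = 10; deficit = 25/7

Write each e_j = u_j / sqrt(<u_j, u_j>) where u_j is the displayed integer vector. Then <v, e_j> = <v, u_j> / sqrt(<u_j, u_j>), so |<v, e_j>|^2 = <v, u_j>^2 / <u_j, u_j>.
Coefficients: <v, e_1> = 0/sqrt(8), <v, e_2> = 6/sqrt(6), <v, e_3> = 6/sqrt(84).
Square and sum: Σ |<v, e_j>|^2 = 45/7.
Compute ||v||^2 = v·v = 10.
Deficit = 10 − 45/7 = 25/7 ≥ 0, confirming Bessel's inequality. (The deficit equals ||v − Σ <v,e_j> e_j||^2, the squared distance from v to span{e_j}.)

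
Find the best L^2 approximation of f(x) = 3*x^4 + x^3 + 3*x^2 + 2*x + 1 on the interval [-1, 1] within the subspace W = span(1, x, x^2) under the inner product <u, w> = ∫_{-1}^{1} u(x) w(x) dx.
g(x) = 39*x^2/7 + 13*x/5 + 26/35

The best approximation g ∈ W is the orthogonal projection of f onto W. Writing g = a_0 + a_1 x + a_2 x^2, the coefficients solve the normal equations G · a = b where
  G_{ij} = <φ_i, φ_j> and b_i = <f, φ_i>, with φ_0 = 1, φ_1 = x, φ_2 = x^2.
G =
  [2, 0, 2/3]
  [0, 2/3, 0]
  [2/3, 0, 2/5],
b = (26/5, 26/15, 286/105).
Solving gives a_0 = 26/35, a_1 = 13/5, a_2 = 39/7, so
  g(x) = 39*x^2/7 + 13*x/5 + 26/35.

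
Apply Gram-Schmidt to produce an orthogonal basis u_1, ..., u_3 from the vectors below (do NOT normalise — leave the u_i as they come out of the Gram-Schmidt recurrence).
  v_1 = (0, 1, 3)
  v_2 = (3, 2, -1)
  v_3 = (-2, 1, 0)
Orthogonal basis:
  u_1 = (0, 1, 3)
  u_2 = (3, 21/10, -7/10)
  u_3 = (-161/139, 207/139, -69/139)

Apply the Gram-Schmidt recurrence
  u_1 = v_1
  u_i = v_i − Σ_{j<i} ((v_i · u_j) / (u_j · u_j)) · u_j.

Step by step this gives:
  u_1 = (0, 1, 3)
  u_2 = (3, 21/10, -7/10)
  u_3 = (-161/139, 207/139, -69/139)

Orthogonality check:
  u_2 · u_1 = 0 (should be 0)
  u_3 · u_1 = 0 (should be 0)
  u_3 · u_2 = 0 (should be 0)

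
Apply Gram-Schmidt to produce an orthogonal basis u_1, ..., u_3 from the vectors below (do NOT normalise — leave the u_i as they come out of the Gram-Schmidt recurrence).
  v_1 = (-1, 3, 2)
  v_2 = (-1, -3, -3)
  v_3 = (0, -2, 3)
Orthogonal basis:
  u_1 = (-1, 3, 2)
  u_2 = (-2, 0, -1)
  u_3 = (-6/5, -2, 12/5)

Apply the Gram-Schmidt recurrence
  u_1 = v_1
  u_i = v_i − Σ_{j<i} ((v_i · u_j) / (u_j · u_j)) · u_j.

Step by step this gives:
  u_1 = (-1, 3, 2)
  u_2 = (-2, 0, -1)
  u_3 = (-6/5, -2, 12/5)

Orthogonality check:
  u_2 · u_1 = 0 (should be 0)
  u_3 · u_1 = 0 (should be 0)
  u_3 · u_2 = 0 (should be 0)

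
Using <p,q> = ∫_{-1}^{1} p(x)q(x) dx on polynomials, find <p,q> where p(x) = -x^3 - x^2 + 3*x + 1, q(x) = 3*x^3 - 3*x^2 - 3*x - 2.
<p,q> = -116/21

Expand the product: p(x)·q(x) = -3*x^6 + 15*x^4 - x^3 - 10*x^2 - 9*x - 2.
∫_{-1}^{1} of each monomial x^k gives [2/(k+1) if k even, 0 if k odd]. Integrating term-by-term (or equivalently evaluating the antiderivative F(x) = -3*x^7/7 + 3*x^5 - x^4/4 - 10*x^3/3 - 9*x^2/2 - 2*x at the endpoints):
  F(1) − F(−1) = -631/84 − (-167/84) = -116/21.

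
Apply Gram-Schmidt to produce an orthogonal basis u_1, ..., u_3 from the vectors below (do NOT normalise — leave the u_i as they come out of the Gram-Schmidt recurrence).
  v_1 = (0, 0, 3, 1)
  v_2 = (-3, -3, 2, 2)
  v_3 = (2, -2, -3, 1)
Orthogonal basis:
  u_1 = (0, 0, 3, 1)
  u_2 = (-3, -3, -2/5, 6/5)
  u_3 = (116/49, -80/49, -27/49, 81/49)

Apply the Gram-Schmidt recurrence
  u_1 = v_1
  u_i = v_i − Σ_{j<i} ((v_i · u_j) / (u_j · u_j)) · u_j.

Step by step this gives:
  u_1 = (0, 0, 3, 1)
  u_2 = (-3, -3, -2/5, 6/5)
  u_3 = (116/49, -80/49, -27/49, 81/49)

Orthogonality check:
  u_2 · u_1 = 0 (should be 0)
  u_3 · u_1 = 0 (should be 0)
  u_3 · u_2 = 0 (should be 0)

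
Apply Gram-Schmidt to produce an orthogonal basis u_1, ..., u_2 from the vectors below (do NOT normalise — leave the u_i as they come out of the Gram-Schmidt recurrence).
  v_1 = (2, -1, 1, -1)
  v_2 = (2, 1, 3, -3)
Orthogonal basis:
  u_1 = (2, -1, 1, -1)
  u_2 = (-4/7, 16/7, 12/7, -12/7)

Apply the Gram-Schmidt recurrence
  u_1 = v_1
  u_i = v_i − Σ_{j<i} ((v_i · u_j) / (u_j · u_j)) · u_j.

Step by step this gives:
  u_1 = (2, -1, 1, -1)
  u_2 = (-4/7, 16/7, 12/7, -12/7)

Orthogonality check:
  u_2 · u_1 = 0 (should be 0)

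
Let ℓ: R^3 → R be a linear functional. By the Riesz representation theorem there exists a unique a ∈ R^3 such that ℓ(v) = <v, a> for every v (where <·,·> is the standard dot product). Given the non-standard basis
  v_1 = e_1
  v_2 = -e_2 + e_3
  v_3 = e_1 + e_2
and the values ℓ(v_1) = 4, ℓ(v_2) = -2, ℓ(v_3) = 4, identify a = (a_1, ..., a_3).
a = (4, 0, -2)

Write a = (a_1, ..., a_3) in the standard basis. For each basis vector v_i, ℓ(v_i) = <v_i, a> is a linear equation in the a_j's. Collect the n equations into a matrix system V a = ℓ, where row i of V is v_i (expressed in the standard basis). Since V is invertible (lower-triangular with 1s on the diagonal, up to permutation), solve by back-substitution:
  V =
[[1, 0, 0],
 [0, -1, 1],
 [1, 1, 0]]
  V a = (4, -2, 4)
Solving gives a = (4, 0, -2).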